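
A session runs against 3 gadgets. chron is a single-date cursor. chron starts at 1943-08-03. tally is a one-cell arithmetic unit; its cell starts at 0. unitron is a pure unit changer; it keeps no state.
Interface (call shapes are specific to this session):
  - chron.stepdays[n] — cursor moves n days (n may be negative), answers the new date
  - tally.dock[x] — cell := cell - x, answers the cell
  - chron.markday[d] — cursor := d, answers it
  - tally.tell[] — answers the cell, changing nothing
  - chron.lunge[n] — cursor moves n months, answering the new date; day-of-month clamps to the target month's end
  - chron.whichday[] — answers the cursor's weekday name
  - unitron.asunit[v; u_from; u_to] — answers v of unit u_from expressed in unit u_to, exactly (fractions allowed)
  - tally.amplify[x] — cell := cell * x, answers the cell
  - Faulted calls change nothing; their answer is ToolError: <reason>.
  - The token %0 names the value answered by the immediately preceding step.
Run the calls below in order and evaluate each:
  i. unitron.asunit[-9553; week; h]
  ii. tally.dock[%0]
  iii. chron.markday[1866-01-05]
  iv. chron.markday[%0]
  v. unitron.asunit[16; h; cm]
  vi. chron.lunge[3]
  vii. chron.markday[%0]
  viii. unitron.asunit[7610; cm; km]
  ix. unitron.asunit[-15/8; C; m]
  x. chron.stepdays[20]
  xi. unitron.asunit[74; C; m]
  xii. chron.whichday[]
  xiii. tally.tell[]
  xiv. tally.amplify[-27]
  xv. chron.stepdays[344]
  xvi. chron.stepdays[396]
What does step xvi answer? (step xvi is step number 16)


Answer: 1868-05-04

Derivation:
Then unitron.asunit(v='-9553', u_from='week', u_to='h'), which returns -1604904.
I run tally.dock(x='%0'), — result: 1604904.
I invoke chron.markday(d='1866-01-05'), — result: 1866-01-05.
I use chron.markday(d='%0'), giving 1866-01-05.
Now I run unitron.asunit(v='16', u_from='h', u_to='cm'), and see ToolError: incompatible units.
I try chron.lunge(n='3'), giving 1866-04-05.
Next I call chron.markday(d='%0'), and see 1866-04-05.
Then unitron.asunit(v='7610', u_from='cm', u_to='km'): 761/10000.
I call unitron.asunit(v='-15/8', u_from='C', u_to='m'), giving ToolError: incompatible units.
Now I run chron.stepdays(n='20'): 1866-04-25.
I call unitron.asunit(v='74', u_from='C', u_to='m'), and observe ToolError: incompatible units.
Then chron.whichday, and see Wednesday.
Next I call tally.tell, and observe 1604904.
I invoke tally.amplify(x='-27'), — result: -43332408.
Using chron.stepdays(n='344'), yielding 1867-04-04.
Then chron.stepdays(n='396'), — result: 1868-05-04.


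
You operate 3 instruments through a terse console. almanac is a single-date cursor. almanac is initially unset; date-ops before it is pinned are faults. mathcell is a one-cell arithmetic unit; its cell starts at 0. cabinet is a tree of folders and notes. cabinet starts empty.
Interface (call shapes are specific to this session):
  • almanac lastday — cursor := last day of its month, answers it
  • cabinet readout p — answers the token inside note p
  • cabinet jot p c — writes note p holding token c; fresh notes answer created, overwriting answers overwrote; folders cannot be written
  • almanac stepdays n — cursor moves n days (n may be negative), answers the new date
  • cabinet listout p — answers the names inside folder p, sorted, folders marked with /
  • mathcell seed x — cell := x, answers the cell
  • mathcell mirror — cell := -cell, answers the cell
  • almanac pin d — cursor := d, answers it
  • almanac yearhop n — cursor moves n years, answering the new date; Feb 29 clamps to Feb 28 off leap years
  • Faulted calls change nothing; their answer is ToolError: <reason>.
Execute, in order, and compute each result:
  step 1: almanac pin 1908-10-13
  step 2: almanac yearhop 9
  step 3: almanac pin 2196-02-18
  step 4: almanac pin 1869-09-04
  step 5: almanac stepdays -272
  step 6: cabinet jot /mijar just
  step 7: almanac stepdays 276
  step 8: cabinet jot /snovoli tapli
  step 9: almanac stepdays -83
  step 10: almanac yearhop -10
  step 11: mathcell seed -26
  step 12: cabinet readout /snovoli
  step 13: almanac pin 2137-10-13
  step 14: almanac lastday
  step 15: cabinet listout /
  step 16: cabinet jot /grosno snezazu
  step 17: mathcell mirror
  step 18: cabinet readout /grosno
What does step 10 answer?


Using almanac pin using d: 1908-10-13, and get 1908-10-13.
Calling almanac yearhop using n: 9, → 1917-10-13.
I call almanac pin using d: 2196-02-18: 2196-02-18.
Using almanac pin using d: 1869-09-04, yielding 1869-09-04.
I use almanac stepdays using n: -272, → 1868-12-06.
I use cabinet jot using p: /mijar, c: just, which returns created.
I use almanac stepdays using n: 276, and get 1869-09-08.
Next I call cabinet jot using p: /snovoli, c: tapli, giving created.
I run almanac stepdays using n: -83: 1869-06-17.
I use almanac yearhop using n: -10, — result: 1859-06-17.
Then mathcell seed using x: -26, yielding -26.
I invoke cabinet readout using p: /snovoli: tapli.
Invoking almanac pin using d: 2137-10-13, and get 2137-10-13.
Using almanac lastday(), giving 2137-10-31.
I invoke cabinet listout using p: /, and observe [mijar, snovoli].
I call cabinet jot using p: /grosno, c: snezazu, and see created.
I invoke mathcell mirror(), → 26.
I run cabinet readout using p: /grosno, which returns snezazu.

Answer: 1859-06-17


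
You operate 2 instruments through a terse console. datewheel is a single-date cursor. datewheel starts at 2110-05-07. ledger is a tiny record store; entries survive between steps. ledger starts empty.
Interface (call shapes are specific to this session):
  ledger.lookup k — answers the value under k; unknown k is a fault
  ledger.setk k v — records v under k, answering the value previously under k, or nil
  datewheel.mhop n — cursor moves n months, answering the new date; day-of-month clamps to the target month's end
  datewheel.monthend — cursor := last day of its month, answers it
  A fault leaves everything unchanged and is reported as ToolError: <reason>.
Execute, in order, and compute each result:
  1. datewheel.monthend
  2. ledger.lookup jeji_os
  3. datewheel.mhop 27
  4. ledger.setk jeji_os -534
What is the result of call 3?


Then datewheel.monthend: 2110-05-31.
I invoke ledger.lookup using k→jeji_os, → ToolError: no such key jeji_os.
Now I run datewheel.mhop using n→27, and see 2112-08-31.
Calling ledger.setk using k→jeji_os, v→-534, and get nil.

Answer: 2112-08-31


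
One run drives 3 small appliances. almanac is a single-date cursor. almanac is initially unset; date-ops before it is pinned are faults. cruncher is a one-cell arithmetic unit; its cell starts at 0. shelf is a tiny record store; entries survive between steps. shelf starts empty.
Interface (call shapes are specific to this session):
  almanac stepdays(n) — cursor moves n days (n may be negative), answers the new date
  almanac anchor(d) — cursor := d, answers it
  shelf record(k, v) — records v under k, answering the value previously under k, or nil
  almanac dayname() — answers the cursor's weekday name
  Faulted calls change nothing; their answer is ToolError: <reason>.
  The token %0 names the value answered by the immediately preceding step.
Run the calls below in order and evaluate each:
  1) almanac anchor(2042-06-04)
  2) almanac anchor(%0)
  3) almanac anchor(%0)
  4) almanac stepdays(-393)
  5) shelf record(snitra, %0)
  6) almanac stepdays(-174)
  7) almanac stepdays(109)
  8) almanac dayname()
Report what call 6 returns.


Answer: 2040-11-14

Derivation:
# almanac anchor(2042-06-04) -> 2042-06-04
# almanac anchor(%0) -> 2042-06-04
# almanac anchor(%0) -> 2042-06-04
# almanac stepdays(-393) -> 2041-05-07
# shelf record(snitra, %0) -> nil
# almanac stepdays(-174) -> 2040-11-14
# almanac stepdays(109) -> 2041-03-03
# almanac dayname() -> Sunday


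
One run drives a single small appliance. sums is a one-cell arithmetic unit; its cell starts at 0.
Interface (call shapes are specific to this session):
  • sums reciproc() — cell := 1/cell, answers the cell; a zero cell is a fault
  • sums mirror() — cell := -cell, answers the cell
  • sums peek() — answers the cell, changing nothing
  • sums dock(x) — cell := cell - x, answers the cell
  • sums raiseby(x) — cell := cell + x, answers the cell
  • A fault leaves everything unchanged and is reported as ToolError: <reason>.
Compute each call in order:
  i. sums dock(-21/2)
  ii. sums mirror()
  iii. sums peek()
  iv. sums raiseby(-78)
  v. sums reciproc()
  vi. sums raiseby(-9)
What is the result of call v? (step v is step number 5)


==> sums dock(x: -21/2)
<== 21/2
==> sums mirror()
<== -21/2
==> sums peek()
<== -21/2
==> sums raiseby(x: -78)
<== -177/2
==> sums reciproc()
<== -2/177
==> sums raiseby(x: -9)
<== -1595/177

Answer: -2/177


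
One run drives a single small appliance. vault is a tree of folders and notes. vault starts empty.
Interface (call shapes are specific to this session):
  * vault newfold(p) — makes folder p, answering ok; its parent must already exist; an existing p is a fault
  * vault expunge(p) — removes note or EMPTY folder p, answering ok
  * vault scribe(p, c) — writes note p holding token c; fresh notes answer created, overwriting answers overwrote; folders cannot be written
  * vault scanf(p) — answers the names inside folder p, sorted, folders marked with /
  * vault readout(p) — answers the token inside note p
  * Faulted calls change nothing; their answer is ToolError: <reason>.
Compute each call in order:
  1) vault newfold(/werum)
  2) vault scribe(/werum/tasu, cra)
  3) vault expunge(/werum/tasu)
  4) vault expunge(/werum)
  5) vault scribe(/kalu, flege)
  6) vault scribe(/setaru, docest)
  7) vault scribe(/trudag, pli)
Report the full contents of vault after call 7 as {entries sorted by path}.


Answer: {kalu=flege, setaru=docest, trudag=pli}

Derivation:
>> vault newfold(p=/werum)
<< ok
>> vault scribe(p=/werum/tasu, c=cra)
<< created
>> vault expunge(p=/werum/tasu)
<< ok
>> vault expunge(p=/werum)
<< ok
>> vault scribe(p=/kalu, c=flege)
<< created
>> vault scribe(p=/setaru, c=docest)
<< created
>> vault scribe(p=/trudag, c=pli)
<< created


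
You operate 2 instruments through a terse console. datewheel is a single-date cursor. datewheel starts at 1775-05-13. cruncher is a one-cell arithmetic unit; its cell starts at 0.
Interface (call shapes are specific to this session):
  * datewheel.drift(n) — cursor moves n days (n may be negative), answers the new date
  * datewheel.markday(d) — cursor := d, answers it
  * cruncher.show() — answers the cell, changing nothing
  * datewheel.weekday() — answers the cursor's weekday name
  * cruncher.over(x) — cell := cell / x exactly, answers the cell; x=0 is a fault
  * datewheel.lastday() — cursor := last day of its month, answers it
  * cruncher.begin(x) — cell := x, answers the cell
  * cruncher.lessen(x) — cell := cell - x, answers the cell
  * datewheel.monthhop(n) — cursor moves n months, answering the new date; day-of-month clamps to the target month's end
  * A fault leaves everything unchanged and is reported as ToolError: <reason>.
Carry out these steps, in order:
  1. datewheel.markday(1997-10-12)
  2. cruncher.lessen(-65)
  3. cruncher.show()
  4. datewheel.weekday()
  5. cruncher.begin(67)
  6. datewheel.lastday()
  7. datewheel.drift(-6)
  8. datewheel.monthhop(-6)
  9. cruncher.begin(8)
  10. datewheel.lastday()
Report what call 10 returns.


-- 1. datewheel.markday(d=1997-10-12) == 1997-10-12
-- 2. cruncher.lessen(x=-65) == 65
-- 3. cruncher.show() == 65
-- 4. datewheel.weekday() == Sunday
-- 5. cruncher.begin(x=67) == 67
-- 6. datewheel.lastday() == 1997-10-31
-- 7. datewheel.drift(n=-6) == 1997-10-25
-- 8. datewheel.monthhop(n=-6) == 1997-04-25
-- 9. cruncher.begin(x=8) == 8
-- 10. datewheel.lastday() == 1997-04-30

Answer: 1997-04-30


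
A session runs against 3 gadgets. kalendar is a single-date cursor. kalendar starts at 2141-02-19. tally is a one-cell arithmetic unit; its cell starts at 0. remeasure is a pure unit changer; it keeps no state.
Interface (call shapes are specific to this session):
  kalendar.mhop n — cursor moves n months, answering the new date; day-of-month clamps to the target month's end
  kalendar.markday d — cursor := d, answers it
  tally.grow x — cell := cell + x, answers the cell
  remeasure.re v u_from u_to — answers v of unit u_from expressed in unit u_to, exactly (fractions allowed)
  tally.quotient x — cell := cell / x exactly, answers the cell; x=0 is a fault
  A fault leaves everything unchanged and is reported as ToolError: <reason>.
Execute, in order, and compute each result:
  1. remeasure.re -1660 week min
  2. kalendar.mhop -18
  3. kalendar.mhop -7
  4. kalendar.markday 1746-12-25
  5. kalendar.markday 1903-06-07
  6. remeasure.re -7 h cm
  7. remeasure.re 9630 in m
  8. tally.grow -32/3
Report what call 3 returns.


Do: remeasure.re[v→-1660; u_from→week; u_to→min]
See: -16732800
Do: kalendar.mhop[n→-18]
See: 2139-08-19
Do: kalendar.mhop[n→-7]
See: 2139-01-19
Do: kalendar.markday[d→1746-12-25]
See: 1746-12-25
Do: kalendar.markday[d→1903-06-07]
See: 1903-06-07
Do: remeasure.re[v→-7; u_from→h; u_to→cm]
See: ToolError: incompatible units
Do: remeasure.re[v→9630; u_from→in; u_to→m]
See: 122301/500
Do: tally.grow[x→-32/3]
See: -32/3

Answer: 2139-01-19


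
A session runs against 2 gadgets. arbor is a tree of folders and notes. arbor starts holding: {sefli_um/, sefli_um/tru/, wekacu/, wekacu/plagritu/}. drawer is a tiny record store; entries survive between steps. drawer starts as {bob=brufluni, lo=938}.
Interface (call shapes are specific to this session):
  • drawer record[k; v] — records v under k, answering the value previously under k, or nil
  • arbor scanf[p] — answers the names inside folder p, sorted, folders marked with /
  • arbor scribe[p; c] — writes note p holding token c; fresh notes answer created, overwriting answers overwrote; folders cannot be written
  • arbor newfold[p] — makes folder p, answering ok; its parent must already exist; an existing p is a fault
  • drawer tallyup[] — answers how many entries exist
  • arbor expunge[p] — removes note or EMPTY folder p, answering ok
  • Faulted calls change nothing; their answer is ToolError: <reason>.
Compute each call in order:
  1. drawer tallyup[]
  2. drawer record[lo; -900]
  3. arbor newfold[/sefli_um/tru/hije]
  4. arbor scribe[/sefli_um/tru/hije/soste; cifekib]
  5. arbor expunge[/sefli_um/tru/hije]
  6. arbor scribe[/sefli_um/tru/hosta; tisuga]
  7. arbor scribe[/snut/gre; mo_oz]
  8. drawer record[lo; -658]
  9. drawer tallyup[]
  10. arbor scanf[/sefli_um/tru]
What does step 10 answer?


Answer: [hije/, hosta]

Derivation:
% drawer tallyup() -> 2
% drawer record(k=lo, v=-900) -> 938
% arbor newfold(p=/sefli_um/tru/hije) -> ok
% arbor scribe(p=/sefli_um/tru/hije/soste, c=cifekib) -> created
% arbor expunge(p=/sefli_um/tru/hije) -> ToolError: not empty
% arbor scribe(p=/sefli_um/tru/hosta, c=tisuga) -> created
% arbor scribe(p=/snut/gre, c=mo_oz) -> ToolError: no parent
% drawer record(k=lo, v=-658) -> -900
% drawer tallyup() -> 2
% arbor scanf(p=/sefli_um/tru) -> [hije/, hosta]


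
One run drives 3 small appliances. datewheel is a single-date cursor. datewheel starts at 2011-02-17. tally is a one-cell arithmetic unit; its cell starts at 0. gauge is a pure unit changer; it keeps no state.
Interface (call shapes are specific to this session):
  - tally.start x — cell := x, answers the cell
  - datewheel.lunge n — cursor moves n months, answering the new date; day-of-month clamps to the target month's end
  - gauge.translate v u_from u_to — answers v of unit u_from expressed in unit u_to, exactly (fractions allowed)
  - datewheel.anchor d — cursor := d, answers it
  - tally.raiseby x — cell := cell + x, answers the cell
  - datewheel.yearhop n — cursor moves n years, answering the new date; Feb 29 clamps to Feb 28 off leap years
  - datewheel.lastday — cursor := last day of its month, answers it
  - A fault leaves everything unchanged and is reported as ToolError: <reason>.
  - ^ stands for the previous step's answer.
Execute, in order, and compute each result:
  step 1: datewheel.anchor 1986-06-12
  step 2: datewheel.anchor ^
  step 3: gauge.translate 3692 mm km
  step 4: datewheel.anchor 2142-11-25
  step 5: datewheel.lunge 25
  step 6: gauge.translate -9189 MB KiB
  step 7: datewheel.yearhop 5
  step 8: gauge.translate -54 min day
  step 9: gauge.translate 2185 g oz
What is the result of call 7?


Answer: 2149-12-25

Derivation:
I call datewheel.anchor on d=1986-06-12, and see 1986-06-12.
Calling datewheel.anchor on d=^, — result: 1986-06-12.
I invoke gauge.translate on v=3692, u_from=mm, u_to=km, → 923/250000.
I try datewheel.anchor on d=2142-11-25, and see 2142-11-25.
I try datewheel.lunge on n=25, and see 2144-12-25.
I call gauge.translate on v=-9189, u_from=MB, u_to=KiB, → -143578125/16.
I try datewheel.yearhop on n=5, — result: 2149-12-25.
I invoke gauge.translate on v=-54, u_from=min, u_to=day, → -3/80.
I try gauge.translate on v=2185, u_from=g, u_to=oz, yielding 3496000000/45359237.


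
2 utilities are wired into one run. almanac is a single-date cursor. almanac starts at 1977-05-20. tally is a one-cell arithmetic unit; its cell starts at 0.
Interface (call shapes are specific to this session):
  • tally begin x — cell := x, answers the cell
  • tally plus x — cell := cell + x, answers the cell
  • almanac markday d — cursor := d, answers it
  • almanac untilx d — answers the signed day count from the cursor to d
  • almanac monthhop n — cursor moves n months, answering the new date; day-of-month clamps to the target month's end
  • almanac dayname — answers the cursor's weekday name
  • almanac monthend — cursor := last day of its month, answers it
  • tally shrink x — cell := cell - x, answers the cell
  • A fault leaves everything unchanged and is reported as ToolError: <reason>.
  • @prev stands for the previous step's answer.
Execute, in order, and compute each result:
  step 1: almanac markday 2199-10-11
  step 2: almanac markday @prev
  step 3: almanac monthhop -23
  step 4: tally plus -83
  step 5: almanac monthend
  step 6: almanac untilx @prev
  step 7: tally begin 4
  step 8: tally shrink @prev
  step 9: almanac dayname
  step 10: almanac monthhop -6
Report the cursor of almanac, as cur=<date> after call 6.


→ almanac markday(d: 2199-10-11)
← 2199-10-11
→ almanac markday(d: @prev)
← 2199-10-11
→ almanac monthhop(n: -23)
← 2197-11-11
→ tally plus(x: -83)
← -83
→ almanac monthend()
← 2197-11-30
→ almanac untilx(d: @prev)
← 0
→ tally begin(x: 4)
← 4
→ tally shrink(x: @prev)
← 0
→ almanac dayname()
← Thursday
→ almanac monthhop(n: -6)
← 2197-05-30

Answer: cur=2197-11-30


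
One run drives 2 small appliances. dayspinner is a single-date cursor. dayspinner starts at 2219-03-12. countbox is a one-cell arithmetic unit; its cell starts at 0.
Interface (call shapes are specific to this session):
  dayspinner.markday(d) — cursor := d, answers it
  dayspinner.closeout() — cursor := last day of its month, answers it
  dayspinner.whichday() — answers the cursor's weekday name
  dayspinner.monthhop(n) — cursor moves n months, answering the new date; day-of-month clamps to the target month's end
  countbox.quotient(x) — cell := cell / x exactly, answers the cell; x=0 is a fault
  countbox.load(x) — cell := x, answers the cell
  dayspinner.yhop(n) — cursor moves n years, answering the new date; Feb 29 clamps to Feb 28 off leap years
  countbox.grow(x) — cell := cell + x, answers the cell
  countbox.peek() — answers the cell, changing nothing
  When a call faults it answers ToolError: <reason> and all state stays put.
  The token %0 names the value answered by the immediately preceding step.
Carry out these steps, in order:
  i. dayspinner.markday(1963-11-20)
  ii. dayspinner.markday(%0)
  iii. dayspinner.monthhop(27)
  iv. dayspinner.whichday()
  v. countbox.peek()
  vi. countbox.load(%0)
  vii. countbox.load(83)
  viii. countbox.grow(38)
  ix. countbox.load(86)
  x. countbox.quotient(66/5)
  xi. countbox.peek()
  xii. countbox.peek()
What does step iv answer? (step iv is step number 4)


// dayspinner.markday(d: 1963-11-20) => 1963-11-20
// dayspinner.markday(d: %0) => 1963-11-20
// dayspinner.monthhop(n: 27) => 1966-02-20
// dayspinner.whichday() => Sunday
// countbox.peek() => 0
// countbox.load(x: %0) => 0
// countbox.load(x: 83) => 83
// countbox.grow(x: 38) => 121
// countbox.load(x: 86) => 86
// countbox.quotient(x: 66/5) => 215/33
// countbox.peek() => 215/33
// countbox.peek() => 215/33

Answer: Sunday


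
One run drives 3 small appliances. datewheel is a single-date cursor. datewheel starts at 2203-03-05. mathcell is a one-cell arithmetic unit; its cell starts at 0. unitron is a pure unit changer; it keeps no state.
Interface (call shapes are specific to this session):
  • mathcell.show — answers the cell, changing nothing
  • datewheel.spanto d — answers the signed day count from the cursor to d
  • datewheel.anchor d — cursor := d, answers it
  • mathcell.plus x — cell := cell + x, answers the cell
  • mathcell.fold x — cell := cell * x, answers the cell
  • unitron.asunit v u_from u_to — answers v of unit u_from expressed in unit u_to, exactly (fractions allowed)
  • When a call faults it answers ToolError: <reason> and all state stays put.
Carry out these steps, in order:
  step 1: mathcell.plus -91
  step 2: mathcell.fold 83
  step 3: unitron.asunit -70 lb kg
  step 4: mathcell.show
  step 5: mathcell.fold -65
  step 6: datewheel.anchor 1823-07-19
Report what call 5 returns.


→ mathcell.plus(x: -91)
← -91
→ mathcell.fold(x: 83)
← -7553
→ unitron.asunit(v: -70, u_from: lb, u_to: kg)
← -317514659/10000000
→ mathcell.show()
← -7553
→ mathcell.fold(x: -65)
← 490945
→ datewheel.anchor(d: 1823-07-19)
← 1823-07-19

Answer: 490945


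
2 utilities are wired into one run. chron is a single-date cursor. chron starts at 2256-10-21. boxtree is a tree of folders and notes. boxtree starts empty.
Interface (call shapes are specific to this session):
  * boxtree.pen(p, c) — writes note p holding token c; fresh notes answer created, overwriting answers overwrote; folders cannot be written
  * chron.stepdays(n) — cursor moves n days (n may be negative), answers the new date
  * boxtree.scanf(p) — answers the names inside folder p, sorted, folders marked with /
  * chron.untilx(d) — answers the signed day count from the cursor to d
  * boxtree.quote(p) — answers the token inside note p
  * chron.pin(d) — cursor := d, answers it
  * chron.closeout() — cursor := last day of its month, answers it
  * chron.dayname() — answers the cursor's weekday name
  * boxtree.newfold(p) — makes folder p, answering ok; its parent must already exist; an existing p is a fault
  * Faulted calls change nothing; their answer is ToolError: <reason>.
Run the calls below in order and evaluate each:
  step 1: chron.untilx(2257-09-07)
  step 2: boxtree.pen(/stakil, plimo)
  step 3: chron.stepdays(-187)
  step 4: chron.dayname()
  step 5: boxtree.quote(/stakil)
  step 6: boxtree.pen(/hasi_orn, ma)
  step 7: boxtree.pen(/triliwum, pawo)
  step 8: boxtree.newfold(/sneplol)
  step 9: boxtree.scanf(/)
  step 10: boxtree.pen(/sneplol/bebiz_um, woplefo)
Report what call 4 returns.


Answer: Thursday

Derivation:
·→ untilx(2257-09-07)
·← 321
·→ pen(/stakil, plimo)
·← created
·→ stepdays(-187)
·← 2256-04-17
·→ dayname()
·← Thursday
·→ quote(/stakil)
·← plimo
·→ pen(/hasi_orn, ma)
·← created
·→ pen(/triliwum, pawo)
·← created
·→ newfold(/sneplol)
·← ok
·→ scanf(/)
·← [hasi_orn, sneplol/, stakil, triliwum]
·→ pen(/sneplol/bebiz_um, woplefo)
·← created


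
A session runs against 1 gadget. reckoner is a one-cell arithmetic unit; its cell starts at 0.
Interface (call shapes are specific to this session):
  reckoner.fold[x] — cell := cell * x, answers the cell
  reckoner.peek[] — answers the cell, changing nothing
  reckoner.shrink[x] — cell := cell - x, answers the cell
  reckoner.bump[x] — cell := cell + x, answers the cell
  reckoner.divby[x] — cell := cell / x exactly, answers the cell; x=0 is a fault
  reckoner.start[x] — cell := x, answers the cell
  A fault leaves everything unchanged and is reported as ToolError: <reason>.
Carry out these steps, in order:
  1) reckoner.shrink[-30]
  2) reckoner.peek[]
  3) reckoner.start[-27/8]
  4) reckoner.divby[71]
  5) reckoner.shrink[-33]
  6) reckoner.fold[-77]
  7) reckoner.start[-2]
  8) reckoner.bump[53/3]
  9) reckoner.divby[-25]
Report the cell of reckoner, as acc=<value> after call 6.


-> shrink(x: -30)
<- 30
-> peek()
<- 30
-> start(x: -27/8)
<- -27/8
-> divby(x: 71)
<- -27/568
-> shrink(x: -33)
<- 18717/568
-> fold(x: -77)
<- -1441209/568
-> start(x: -2)
<- -2
-> bump(x: 53/3)
<- 47/3
-> divby(x: -25)
<- -47/75

Answer: acc=-1441209/568


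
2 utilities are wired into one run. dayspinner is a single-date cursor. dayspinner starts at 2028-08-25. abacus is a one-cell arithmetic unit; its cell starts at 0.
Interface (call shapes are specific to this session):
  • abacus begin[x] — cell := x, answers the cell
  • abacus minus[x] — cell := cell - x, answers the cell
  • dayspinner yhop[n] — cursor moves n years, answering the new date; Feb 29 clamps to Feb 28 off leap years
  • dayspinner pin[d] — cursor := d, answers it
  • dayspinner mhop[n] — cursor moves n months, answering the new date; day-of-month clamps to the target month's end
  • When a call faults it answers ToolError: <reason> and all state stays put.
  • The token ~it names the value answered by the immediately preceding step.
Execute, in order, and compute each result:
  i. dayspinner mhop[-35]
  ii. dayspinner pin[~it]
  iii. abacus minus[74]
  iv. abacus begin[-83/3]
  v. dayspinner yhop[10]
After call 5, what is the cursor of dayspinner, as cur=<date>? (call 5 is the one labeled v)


! dayspinner mhop(n→-35) ~> 2025-09-25
! dayspinner pin(d→~it) ~> 2025-09-25
! abacus minus(x→74) ~> -74
! abacus begin(x→-83/3) ~> -83/3
! dayspinner yhop(n→10) ~> 2035-09-25

Answer: cur=2035-09-25


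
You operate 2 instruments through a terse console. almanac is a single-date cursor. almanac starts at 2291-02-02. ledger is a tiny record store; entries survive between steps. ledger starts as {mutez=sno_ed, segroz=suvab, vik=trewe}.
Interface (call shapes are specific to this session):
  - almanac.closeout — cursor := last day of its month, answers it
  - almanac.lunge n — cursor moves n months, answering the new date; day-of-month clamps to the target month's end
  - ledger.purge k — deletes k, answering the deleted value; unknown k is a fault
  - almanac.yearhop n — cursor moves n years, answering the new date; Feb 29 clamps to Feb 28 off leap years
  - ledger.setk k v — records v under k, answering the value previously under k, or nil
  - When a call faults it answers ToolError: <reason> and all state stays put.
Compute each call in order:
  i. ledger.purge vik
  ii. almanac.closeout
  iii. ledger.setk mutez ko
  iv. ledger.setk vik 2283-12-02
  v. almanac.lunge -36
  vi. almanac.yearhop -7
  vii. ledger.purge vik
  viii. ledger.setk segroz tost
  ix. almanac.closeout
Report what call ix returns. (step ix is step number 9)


Then purge passing k=vik, — result: trewe.
Invoking closeout(), and get 2291-02-28.
I invoke setk passing k=mutez, v=ko, and observe sno_ed.
Now I run setk passing k=vik, v=2283-12-02, which returns nil.
Calling lunge passing n=-36, and see 2288-02-28.
I use yearhop passing n=-7, → 2281-02-28.
Next I call purge passing k=vik: 2283-12-02.
Now I run setk passing k=segroz, v=tost, — result: suvab.
Now I run closeout(), yielding 2281-02-28.

Answer: 2281-02-28


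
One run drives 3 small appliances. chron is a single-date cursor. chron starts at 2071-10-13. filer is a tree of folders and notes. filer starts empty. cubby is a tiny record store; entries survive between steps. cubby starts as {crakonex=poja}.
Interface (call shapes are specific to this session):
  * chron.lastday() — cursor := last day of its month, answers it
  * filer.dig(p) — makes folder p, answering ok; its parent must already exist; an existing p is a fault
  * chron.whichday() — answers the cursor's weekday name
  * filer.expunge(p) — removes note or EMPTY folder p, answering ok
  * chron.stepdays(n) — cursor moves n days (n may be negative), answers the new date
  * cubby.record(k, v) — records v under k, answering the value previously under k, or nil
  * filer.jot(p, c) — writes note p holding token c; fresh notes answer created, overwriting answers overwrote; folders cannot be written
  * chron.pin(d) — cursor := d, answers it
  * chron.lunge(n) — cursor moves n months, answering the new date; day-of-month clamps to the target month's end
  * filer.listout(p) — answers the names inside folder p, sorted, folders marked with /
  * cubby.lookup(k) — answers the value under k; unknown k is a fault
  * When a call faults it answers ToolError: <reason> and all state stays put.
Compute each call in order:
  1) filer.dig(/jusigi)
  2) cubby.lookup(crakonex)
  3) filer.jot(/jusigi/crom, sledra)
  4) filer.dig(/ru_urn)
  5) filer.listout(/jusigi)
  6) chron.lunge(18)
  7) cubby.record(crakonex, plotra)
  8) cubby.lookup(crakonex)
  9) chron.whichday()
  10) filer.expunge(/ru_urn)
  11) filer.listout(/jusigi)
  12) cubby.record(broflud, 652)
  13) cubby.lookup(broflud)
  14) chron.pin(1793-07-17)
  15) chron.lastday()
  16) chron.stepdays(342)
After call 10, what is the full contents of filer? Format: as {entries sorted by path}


Answer: {jusigi/, jusigi/crom=sledra}

Derivation:
! filer.dig(p→/jusigi) -> ok
! cubby.lookup(k→crakonex) -> poja
! filer.jot(p→/jusigi/crom, c→sledra) -> created
! filer.dig(p→/ru_urn) -> ok
! filer.listout(p→/jusigi) -> [crom]
! chron.lunge(n→18) -> 2073-04-13
! cubby.record(k→crakonex, v→plotra) -> poja
! cubby.lookup(k→crakonex) -> plotra
! chron.whichday() -> Thursday
! filer.expunge(p→/ru_urn) -> ok
! filer.listout(p→/jusigi) -> [crom]
! cubby.record(k→broflud, v→652) -> nil
! cubby.lookup(k→broflud) -> 652
! chron.pin(d→1793-07-17) -> 1793-07-17
! chron.lastday() -> 1793-07-31
! chron.stepdays(n→342) -> 1794-07-08


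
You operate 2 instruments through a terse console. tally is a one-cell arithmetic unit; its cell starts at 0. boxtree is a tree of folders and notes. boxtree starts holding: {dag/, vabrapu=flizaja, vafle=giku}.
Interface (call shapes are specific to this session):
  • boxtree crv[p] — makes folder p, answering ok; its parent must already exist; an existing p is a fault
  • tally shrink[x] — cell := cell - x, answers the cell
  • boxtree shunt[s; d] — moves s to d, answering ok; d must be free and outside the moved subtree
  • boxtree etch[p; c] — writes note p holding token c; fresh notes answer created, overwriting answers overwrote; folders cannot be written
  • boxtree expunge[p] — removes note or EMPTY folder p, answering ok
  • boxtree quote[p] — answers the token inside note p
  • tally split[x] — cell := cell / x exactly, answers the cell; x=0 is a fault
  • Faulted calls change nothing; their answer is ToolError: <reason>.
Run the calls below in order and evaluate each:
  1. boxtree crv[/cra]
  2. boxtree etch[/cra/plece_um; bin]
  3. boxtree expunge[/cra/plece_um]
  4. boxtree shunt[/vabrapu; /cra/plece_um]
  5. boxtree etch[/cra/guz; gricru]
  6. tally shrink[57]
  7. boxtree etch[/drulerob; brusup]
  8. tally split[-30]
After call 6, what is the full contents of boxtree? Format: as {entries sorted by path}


Answer: {cra/, cra/guz=gricru, cra/plece_um=flizaja, dag/, vafle=giku}

Derivation:
·→ boxtree crv(p→/cra)
·← ok
·→ boxtree etch(p→/cra/plece_um, c→bin)
·← created
·→ boxtree expunge(p→/cra/plece_um)
·← ok
·→ boxtree shunt(s→/vabrapu, d→/cra/plece_um)
·← ok
·→ boxtree etch(p→/cra/guz, c→gricru)
·← created
·→ tally shrink(x→57)
·← -57
·→ boxtree etch(p→/drulerob, c→brusup)
·← created
·→ tally split(x→-30)
·← 19/10


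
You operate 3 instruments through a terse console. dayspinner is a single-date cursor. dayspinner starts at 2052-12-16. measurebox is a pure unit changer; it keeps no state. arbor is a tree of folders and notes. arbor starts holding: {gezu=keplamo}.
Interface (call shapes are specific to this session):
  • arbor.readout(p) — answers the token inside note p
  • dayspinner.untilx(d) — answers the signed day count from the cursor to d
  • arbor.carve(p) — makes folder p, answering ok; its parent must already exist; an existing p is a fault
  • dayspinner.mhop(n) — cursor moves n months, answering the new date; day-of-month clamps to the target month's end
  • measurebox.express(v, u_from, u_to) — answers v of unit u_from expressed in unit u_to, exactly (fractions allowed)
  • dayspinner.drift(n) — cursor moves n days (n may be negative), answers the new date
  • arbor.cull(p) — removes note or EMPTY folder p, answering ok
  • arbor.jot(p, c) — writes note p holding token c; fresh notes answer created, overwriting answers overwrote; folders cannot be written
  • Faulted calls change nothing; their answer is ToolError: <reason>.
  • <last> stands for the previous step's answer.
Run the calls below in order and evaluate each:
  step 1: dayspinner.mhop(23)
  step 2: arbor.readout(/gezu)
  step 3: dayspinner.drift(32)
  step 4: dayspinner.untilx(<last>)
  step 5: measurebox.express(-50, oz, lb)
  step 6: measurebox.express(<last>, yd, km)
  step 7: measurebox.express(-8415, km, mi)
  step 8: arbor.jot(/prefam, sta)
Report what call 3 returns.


==> dayspinner.mhop(n=23)
<== 2054-11-16
==> arbor.readout(p=/gezu)
<== keplamo
==> dayspinner.drift(n=32)
<== 2054-12-18
==> dayspinner.untilx(d=<last>)
<== 0
==> measurebox.express(v=-50, u_from=oz, u_to=lb)
<== -25/8
==> measurebox.express(v=<last>, u_from=yd, u_to=km)
<== -1143/400000
==> measurebox.express(v=-8415, u_from=km, u_to=mi)
<== -1328125/254
==> arbor.jot(p=/prefam, c=sta)
<== created

Answer: 2054-12-18


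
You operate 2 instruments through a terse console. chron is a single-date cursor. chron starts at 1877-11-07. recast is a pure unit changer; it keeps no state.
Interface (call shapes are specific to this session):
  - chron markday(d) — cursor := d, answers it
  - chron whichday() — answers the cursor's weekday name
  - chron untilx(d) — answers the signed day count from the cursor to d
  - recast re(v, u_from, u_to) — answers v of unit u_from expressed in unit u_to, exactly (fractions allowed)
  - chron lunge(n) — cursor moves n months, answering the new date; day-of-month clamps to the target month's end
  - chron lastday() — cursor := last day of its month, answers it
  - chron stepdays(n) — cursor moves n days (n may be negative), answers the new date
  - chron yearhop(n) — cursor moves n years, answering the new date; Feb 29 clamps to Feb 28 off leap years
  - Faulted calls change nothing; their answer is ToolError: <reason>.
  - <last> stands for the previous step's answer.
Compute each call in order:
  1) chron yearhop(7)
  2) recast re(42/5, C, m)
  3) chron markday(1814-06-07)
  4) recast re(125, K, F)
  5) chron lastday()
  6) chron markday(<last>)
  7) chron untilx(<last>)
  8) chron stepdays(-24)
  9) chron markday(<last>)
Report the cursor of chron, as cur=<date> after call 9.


Answer: cur=1814-06-06

Derivation:
Do: chron yearhop[n: 7]
See: 1884-11-07
Do: recast re[v: 42/5; u_from: C; u_to: m]
See: ToolError: incompatible units
Do: chron markday[d: 1814-06-07]
See: 1814-06-07
Do: recast re[v: 125; u_from: K; u_to: F]
See: -23467/100
Do: chron lastday[]
See: 1814-06-30
Do: chron markday[d: <last>]
See: 1814-06-30
Do: chron untilx[d: <last>]
See: 0
Do: chron stepdays[n: -24]
See: 1814-06-06
Do: chron markday[d: <last>]
See: 1814-06-06


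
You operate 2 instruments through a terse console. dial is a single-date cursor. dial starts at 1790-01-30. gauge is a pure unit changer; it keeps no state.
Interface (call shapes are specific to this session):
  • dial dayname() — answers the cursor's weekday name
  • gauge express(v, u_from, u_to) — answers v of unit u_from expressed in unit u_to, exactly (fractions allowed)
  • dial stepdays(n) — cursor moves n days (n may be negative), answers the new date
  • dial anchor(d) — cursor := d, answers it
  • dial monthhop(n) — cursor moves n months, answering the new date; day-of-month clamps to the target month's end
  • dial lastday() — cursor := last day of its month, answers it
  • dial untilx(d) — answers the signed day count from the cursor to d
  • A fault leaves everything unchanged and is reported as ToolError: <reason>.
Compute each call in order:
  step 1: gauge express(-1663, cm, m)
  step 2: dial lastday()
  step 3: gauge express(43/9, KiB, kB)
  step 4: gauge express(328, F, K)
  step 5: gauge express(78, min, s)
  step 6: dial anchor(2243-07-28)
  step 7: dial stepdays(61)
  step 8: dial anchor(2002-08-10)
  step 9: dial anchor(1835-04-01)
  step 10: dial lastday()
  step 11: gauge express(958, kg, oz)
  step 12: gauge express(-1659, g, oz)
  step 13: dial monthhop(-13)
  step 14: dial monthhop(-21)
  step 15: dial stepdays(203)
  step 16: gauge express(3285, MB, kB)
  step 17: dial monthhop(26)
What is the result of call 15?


~$ gauge express -1663 cm m
= -1663/100
~$ dial lastday
= 1790-01-31
~$ gauge express 43/9 KiB kB
= 5504/1125
~$ gauge express 328 F K
= 78767/180
~$ gauge express 78 min s
= 4680
~$ dial anchor 2243-07-28
= 2243-07-28
~$ dial stepdays 61
= 2243-09-27
~$ dial anchor 2002-08-10
= 2002-08-10
~$ dial anchor 1835-04-01
= 1835-04-01
~$ dial lastday
= 1835-04-30
~$ gauge express 958 kg oz
= 1532800000000/45359237
~$ gauge express -1659 g oz
= -379200000/6479891
~$ dial monthhop -13
= 1834-03-30
~$ dial monthhop -21
= 1832-06-30
~$ dial stepdays 203
= 1833-01-19
~$ gauge express 3285 MB kB
= 3285000
~$ dial monthhop 26
= 1835-03-19

Answer: 1833-01-19


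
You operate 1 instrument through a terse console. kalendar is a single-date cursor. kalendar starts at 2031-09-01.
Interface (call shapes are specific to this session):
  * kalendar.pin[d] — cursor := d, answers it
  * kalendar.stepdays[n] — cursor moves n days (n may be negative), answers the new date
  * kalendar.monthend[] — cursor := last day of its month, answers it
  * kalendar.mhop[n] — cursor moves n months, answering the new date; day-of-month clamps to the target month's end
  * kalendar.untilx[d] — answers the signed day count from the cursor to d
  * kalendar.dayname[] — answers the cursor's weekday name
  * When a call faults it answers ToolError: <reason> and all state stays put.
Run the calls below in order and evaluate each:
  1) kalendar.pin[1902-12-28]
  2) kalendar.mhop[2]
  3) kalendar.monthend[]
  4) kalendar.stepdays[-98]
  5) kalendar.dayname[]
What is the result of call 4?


Answer: 1902-11-22

Derivation:
$ kalendar.pin d: 1902-12-28
[out] 1902-12-28
$ kalendar.mhop n: 2
[out] 1903-02-28
$ kalendar.monthend
[out] 1903-02-28
$ kalendar.stepdays n: -98
[out] 1902-11-22
$ kalendar.dayname
[out] Saturday


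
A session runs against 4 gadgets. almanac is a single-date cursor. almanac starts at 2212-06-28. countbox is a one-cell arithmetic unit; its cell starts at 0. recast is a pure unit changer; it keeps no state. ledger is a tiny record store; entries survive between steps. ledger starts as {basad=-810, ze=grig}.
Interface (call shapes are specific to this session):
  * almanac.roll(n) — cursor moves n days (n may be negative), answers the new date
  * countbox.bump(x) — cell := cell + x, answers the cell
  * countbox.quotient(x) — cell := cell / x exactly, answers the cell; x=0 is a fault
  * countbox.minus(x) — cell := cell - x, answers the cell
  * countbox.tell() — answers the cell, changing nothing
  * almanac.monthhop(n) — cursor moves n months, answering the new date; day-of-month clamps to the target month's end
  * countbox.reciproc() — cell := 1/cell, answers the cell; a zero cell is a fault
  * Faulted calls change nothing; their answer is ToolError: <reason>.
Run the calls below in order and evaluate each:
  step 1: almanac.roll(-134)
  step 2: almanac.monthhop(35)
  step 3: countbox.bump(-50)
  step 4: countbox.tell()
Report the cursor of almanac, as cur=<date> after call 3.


Using roll using n='-134', and see 2212-02-15.
I invoke monthhop using n='35', giving 2215-01-15.
Using bump using x='-50', which returns -50.
Using tell, — result: -50.

Answer: cur=2215-01-15
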